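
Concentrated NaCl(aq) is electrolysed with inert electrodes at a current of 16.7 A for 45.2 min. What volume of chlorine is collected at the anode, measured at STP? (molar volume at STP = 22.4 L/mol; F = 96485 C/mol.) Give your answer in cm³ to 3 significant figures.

5260 cm³

Q = 16.7 A × 2712 s = 45290 C
n(e⁻) = Q/F = 45290/96485 = 0.4694 mol
2Cl⁻ → Cl₂ + 2e⁻, so n(Cl₂) = 0.4694 / 2 = 0.2347 mol
V = 0.2347 × 22.4 = 5.257 L
= 5260 cm³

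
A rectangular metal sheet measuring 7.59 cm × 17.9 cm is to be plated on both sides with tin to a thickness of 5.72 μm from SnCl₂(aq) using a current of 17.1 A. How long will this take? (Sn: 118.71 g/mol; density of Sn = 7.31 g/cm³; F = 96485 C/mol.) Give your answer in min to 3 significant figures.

Plated area = 2 × 7.59 × 17.9 = 271.7 cm²
Volume = 271.7 × 5.72×10⁻⁴ cm = 0.1554 cm³
m(Sn) = 0.1554 × 7.31 = 1.136 g
n(Sn) = 1.136 / 118.71 = 0.009570 mol; n(e⁻) = 2 × 0.009570 = 0.01914 mol
Q = 0.01914 × 96485 = 1847 C
t = 1847 / 17.1 = 108.0 s = 1.80 min

1.80 min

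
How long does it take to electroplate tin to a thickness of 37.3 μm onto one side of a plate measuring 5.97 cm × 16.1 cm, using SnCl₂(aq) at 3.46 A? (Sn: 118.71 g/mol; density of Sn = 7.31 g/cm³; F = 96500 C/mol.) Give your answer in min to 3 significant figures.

Plated area = 5.97 × 16.1 = 96.12 cm²
Volume = 96.12 × 37.3×10⁻⁴ cm = 0.3585 cm³
m(Sn) = 0.3585 × 7.31 = 2.621 g
n(Sn) = 2.621 / 118.71 = 0.02208 mol; n(e⁻) = 2 × 0.02208 = 0.04416 mol
Q = 0.04416 × 96500 = 4261 C
t = 4261 / 3.46 = 1232 s = 20.5 min

20.5 min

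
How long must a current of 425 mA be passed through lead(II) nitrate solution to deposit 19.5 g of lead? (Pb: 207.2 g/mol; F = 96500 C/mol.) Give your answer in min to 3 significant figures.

712 min

n(Pb) = 19.5 / 207.2 = 0.09411 mol
Pb²⁺ + 2e⁻ → Pb, so n(e⁻) = 2 × 0.09411 = 0.1882 mol
Q = 0.1882 × 96500 = 18160 C
t = Q / I = 18160 / 0.425 = 42730 s = 712 min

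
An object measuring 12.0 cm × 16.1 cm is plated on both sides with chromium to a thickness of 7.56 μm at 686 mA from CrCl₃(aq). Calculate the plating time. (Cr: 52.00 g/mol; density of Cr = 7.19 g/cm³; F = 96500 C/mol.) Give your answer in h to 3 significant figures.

4.73 h

Plated area = 2 × 12.0 × 16.1 = 386.4 cm²
Volume = 386.4 × 7.56×10⁻⁴ cm = 0.2921 cm³
m(Cr) = 0.2921 × 7.19 = 2.100 g
n(Cr) = 2.100 / 52.00 = 0.04038 mol; n(e⁻) = 3 × 0.04038 = 0.1211 mol
Q = 0.1211 × 96500 = 11690 C
t = 11690 / 0.686 = 17040 s = 4.73 h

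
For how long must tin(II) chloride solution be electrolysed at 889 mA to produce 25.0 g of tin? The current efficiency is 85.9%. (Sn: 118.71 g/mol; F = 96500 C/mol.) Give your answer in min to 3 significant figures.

887 min

n(Sn) = 25.0 / 118.71 = 0.2106 mol
Sn²⁺ + 2e⁻ → Sn, so n(e⁻) = 2 × 0.2106 = 0.4212 mol
Q = 0.4212 × 96500 / 0.859 = 47320 C
t = Q / I = 47320 / 0.889 = 53230 s = 887 min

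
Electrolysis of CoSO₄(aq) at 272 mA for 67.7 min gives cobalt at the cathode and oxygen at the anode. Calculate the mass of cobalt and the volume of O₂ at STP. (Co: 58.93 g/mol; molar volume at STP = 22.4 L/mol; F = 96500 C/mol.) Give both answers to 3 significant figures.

Q = 0.272 × 4062 = 1105 C; n(e⁻) = 1105 / 96500 = 0.01145 mol
Cathode: Co²⁺ + 2e⁻ → Co → n(Co) = 0.01145/2 = 0.005725 mol → 0.337 g
Anode: 2H₂O → O₂ + 4H⁺ + 4e⁻ → n(O₂) = 0.01145/4 = 0.002863 mol → 0.0641 L

0.337 g Co; 0.0641 L O₂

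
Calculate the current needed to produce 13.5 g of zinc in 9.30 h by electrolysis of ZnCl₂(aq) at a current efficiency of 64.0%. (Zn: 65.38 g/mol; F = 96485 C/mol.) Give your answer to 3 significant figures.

1.86 A

n(Zn) = 13.5 / 65.38 = 0.2065 mol
Zn²⁺ + 2e⁻ → Zn, so n(e⁻) = 2 × 0.2065 = 0.4130 mol
Q = 0.4130 × 96485 / 0.640 = 62260 C
I = Q / t = 62260 / 33480 s = 1.86 A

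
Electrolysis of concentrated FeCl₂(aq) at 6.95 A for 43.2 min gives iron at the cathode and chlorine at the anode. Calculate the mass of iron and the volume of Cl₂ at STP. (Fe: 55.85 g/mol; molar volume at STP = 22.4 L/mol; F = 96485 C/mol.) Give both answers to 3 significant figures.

5.21 g Fe; 2.09 L Cl₂

Q = 6.95 × 2592 = 18010 C; n(e⁻) = 18010 / 96485 = 0.1867 mol
Cathode: Fe²⁺ + 2e⁻ → Fe → n(Fe) = 0.1867/2 = 0.09335 mol → 5.21 g
Anode: 2Cl⁻ → Cl₂ + 2e⁻ → n(Cl₂) = 0.1867/2 = 0.09335 mol → 2.09 L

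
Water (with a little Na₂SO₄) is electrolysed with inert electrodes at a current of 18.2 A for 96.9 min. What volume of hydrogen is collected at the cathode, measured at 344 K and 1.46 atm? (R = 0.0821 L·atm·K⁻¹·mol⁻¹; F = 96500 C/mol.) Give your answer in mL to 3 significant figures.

10600 mL

Q = 18.2 A × 5814 s = 1.058×10^5 C
n(e⁻) = Q/F = 1.058×10^5/96500 = 1.096 mol
2H⁺ + 2e⁻ → H₂, so n(H₂) = 1.096 / 2 = 0.5480 mol
V = nRT/P = 0.5480 × 0.0821 × 344 / 1.46 = 10.60 L
= 10600 mL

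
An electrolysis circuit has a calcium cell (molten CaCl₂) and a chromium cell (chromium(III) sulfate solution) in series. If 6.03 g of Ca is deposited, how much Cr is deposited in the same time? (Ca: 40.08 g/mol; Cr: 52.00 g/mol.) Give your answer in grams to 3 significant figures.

n(Ca) = 6.03 / 40.08 = 0.1504 mol
Ca²⁺ + 2e⁻ → Ca, so n(e⁻) = 2 × 0.1504 = 0.3008 mol
Same current for the same time ⇒ same n(e⁻) = 0.3008 mol in both cells.
Cr³⁺ + 3e⁻ → Cr, so n(Cr) = 0.3008 / 3 = 0.1003 mol
m(Cr) = 0.1003 × 52.00 = 5.22 g

5.22 g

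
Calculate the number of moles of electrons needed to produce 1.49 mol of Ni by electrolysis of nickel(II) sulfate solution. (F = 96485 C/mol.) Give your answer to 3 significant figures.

Ni²⁺ + 2e⁻ → Ni, so n(e⁻) = 2 × 1.49 = 2.980 mol

2.98 mol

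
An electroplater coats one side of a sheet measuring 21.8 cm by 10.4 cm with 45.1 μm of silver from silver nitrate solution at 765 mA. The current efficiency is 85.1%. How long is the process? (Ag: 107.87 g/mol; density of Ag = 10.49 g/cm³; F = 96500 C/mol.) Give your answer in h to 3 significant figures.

4.09 h

Plated area = 21.8 × 10.4 = 226.7 cm²
Volume = 226.7 × 45.1×10⁻⁴ cm = 1.022 cm³
m(Ag) = 1.022 × 10.49 = 10.72 g
n(Ag) = 10.72 / 107.87 = 0.09938 mol; n(e⁻) = 0.09938 mol
Q = 0.09938 × 96500 / 0.851 = 11270 C
t = 11270 / 0.765 = 14730 s = 4.09 h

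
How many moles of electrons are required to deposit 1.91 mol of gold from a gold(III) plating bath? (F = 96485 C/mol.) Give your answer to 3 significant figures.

5.73 mol

Au³⁺ + 3e⁻ → Au, so n(e⁻) = 3 × 1.91 = 5.730 mol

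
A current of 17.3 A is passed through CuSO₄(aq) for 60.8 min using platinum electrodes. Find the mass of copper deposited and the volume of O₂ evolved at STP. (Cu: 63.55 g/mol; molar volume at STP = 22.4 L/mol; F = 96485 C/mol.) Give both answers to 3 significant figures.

20.8 g Cu; 3.66 L O₂

Q = 17.3 × 3648 = 63110 C; n(e⁻) = 63110 / 96485 = 0.6541 mol
Cathode: Cu²⁺ + 2e⁻ → Cu → n(Cu) = 0.6541/2 = 0.3271 mol → 20.8 g
Anode: 2H₂O → O₂ + 4H⁺ + 4e⁻ → n(O₂) = 0.6541/4 = 0.1635 mol → 3.66 L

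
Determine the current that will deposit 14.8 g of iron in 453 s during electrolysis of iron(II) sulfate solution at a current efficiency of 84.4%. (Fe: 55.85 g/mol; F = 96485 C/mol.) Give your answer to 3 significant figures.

134 A

n(Fe) = 14.8 / 55.85 = 0.2650 mol
Fe²⁺ + 2e⁻ → Fe, so n(e⁻) = 2 × 0.2650 = 0.5300 mol
Q = 0.5300 × 96485 / 0.844 = 60590 C
I = Q / t = 60590 / 453 s = 134 A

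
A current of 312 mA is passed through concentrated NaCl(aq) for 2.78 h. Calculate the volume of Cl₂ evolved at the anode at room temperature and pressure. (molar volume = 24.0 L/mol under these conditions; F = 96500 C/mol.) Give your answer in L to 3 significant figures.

Q = It = 0.312 × 10008 = 3122 C
n(e⁻) = 3122 / 96500 = 0.03235 mol
2Cl⁻ → Cl₂ + 2e⁻, so n(Cl₂) = 0.03235 / 2 = 0.01618 mol
V = 0.01618 × 24.0 = 0.3883 L

0.388 L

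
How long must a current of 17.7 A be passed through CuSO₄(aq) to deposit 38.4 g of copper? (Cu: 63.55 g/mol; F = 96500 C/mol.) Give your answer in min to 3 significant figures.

110 min

n(Cu) = 38.4 / 63.55 = 0.6042 mol
Cu²⁺ + 2e⁻ → Cu, so n(e⁻) = 2 × 0.6042 = 1.208 mol
Q = 1.208 × 96500 = 1.166×10^5 C
t = Q / I = 1.166×10^5 / 17.7 = 6588 s = 110 min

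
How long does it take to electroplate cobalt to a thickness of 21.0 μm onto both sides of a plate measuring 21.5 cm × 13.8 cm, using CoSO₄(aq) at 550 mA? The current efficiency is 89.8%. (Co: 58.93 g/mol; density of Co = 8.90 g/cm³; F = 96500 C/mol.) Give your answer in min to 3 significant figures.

Plated area = 2 × 21.5 × 13.8 = 593.4 cm²
Volume = 593.4 × 21.0×10⁻⁴ cm = 1.246 cm³
m(Co) = 1.246 × 8.90 = 11.09 g
n(Co) = 11.09 / 58.93 = 0.1882 mol; n(e⁻) = 2 × 0.1882 = 0.3764 mol
Q = 0.3764 × 96500 / 0.898 = 40450 C
t = 40450 / 0.550 = 73550 s = 1230 min

1230 min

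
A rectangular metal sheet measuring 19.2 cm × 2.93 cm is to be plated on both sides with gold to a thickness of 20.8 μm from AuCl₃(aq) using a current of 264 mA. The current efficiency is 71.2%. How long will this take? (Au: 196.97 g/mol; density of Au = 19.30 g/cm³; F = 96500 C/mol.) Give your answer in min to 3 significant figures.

Plated area = 2 × 19.2 × 2.93 = 112.5 cm²
Volume = 112.5 × 20.8×10⁻⁴ cm = 0.2340 cm³
m(Au) = 0.2340 × 19.30 = 4.516 g
n(Au) = 4.516 / 196.97 = 0.02293 mol; n(e⁻) = 3 × 0.02293 = 0.06879 mol
Q = 0.06879 × 96500 / 0.712 = 9323 C
t = 9323 / 0.264 = 35310 s = 589 min

589 min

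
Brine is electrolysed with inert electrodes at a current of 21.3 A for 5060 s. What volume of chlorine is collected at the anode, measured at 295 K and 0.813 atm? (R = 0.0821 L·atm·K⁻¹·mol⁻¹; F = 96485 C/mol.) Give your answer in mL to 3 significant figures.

16600 mL

Q = 21.3 A × 5060 s = 1.078×10^5 C
n(e⁻) = Q/F = 1.078×10^5/96485 = 1.117 mol
2Cl⁻ → Cl₂ + 2e⁻, so n(Cl₂) = 1.117 / 2 = 0.5585 mol
V = nRT/P = 0.5585 × 0.0821 × 295 / 0.813 = 16.64 L
= 16600 mL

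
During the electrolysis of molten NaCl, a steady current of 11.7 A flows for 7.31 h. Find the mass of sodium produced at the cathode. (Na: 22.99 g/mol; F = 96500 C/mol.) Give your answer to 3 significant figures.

73.4 g

Q = 11.7 A × 26316 s = 3.079×10^5 C
n(e⁻) = 3.079×10^5 / 96500 = 3.191 mol
Na⁺ + e⁻ → Na, so n(Na) = 3.191 mol
m = 3.191 × 22.99 = 73.4 g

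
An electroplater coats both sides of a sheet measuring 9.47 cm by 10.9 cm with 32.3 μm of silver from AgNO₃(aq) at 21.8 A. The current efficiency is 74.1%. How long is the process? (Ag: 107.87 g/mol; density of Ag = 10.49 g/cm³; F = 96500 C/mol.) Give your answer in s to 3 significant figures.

Plated area = 2 × 9.47 × 10.9 = 206.4 cm²
Volume = 206.4 × 32.3×10⁻⁴ cm = 0.6667 cm³
m(Ag) = 0.6667 × 10.49 = 6.994 g
n(Ag) = 6.994 / 107.87 = 0.06484 mol; n(e⁻) = 0.06484 mol
Q = 0.06484 × 96500 / 0.741 = 8444 C
t = 8444 / 21.8 = 387.3 s

387 s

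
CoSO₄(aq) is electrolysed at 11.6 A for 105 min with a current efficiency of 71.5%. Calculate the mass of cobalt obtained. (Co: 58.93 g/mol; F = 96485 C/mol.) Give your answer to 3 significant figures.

16.0 g

Q = 11.6 × 6300 = 73080 C
n(e⁻) = 73080 / 96485 = 0.7574 mol
Co²⁺ + 2e⁻ → Co, so theoretical m(Co) = 0.3787 × 58.93 = 22.32 g
Actual mass = 71.5% × 22.32 = 16.0 g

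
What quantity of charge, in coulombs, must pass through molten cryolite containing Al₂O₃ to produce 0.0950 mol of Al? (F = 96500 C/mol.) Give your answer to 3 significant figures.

Al³⁺ + 3e⁻ → Al, so n(e⁻) = 3 × 0.0950 = 0.2850 mol
Q = 0.2850 × 96500 = 27500 C

27500 C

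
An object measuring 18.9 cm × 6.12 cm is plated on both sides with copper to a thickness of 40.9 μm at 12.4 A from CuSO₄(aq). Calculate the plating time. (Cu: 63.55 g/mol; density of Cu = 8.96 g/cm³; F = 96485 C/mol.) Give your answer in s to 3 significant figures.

Plated area = 2 × 18.9 × 6.12 = 231.3 cm²
Volume = 231.3 × 40.9×10⁻⁴ cm = 0.9460 cm³
m(Cu) = 0.9460 × 8.96 = 8.476 g
n(Cu) = 8.476 / 63.55 = 0.1334 mol; n(e⁻) = 2 × 0.1334 = 0.2668 mol
Q = 0.2668 × 96485 = 25740 C
t = 25740 / 12.4 = 2076 s

2080 s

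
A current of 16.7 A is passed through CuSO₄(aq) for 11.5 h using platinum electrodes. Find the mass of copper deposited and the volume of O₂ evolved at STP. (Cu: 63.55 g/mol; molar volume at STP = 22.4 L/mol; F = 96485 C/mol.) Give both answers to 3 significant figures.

228 g Cu; 40.1 L O₂

Q = 16.7 × 41400 = 6.914×10^5 C; n(e⁻) = 6.914×10^5 / 96485 = 7.166 mol
Cathode: Cu²⁺ + 2e⁻ → Cu → n(Cu) = 7.166/2 = 3.583 mol → 228 g
Anode: 2H₂O → O₂ + 4H⁺ + 4e⁻ → n(O₂) = 7.166/4 = 1.792 mol → 40.1 L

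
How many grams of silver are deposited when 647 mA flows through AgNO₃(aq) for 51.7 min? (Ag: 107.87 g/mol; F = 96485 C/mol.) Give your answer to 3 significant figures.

2.24 g

Charge passed = 0.647 × 3102 = 2007 C
n(e⁻) = 2007 / 96485 = 0.02080 mol
Ag⁺ + e⁻ → Ag, so n(Ag) = 0.02080 mol
m = 0.02080 × 107.87 = 2.24 g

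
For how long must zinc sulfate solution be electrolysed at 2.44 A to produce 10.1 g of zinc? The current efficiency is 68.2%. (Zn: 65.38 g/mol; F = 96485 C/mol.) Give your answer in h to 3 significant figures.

n(Zn) = 10.1 / 65.38 = 0.1545 mol
Zn²⁺ + 2e⁻ → Zn, so n(e⁻) = 2 × 0.1545 = 0.3090 mol
Q = 0.3090 × 96485 / 0.682 = 43720 C
t = Q / I = 43720 / 2.44 = 17920 s = 4.98 h

4.98 h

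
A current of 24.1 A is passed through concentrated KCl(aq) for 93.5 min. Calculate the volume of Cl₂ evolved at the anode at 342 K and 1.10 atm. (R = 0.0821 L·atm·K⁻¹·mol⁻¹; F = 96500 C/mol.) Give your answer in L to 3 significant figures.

17.9 L

Charge passed = 24.1 × 5610 = 1.352×10^5 C
n(e⁻) = 1.352×10^5 / 96500 = 1.401 mol
2Cl⁻ → Cl₂ + 2e⁻, so n(Cl₂) = 1.401 / 2 = 0.7005 mol
V = nRT/P = 0.7005 × 0.0821 × 342 / 1.10 = 17.88 L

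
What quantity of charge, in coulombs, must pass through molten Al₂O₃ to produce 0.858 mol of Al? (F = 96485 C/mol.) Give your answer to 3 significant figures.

Al³⁺ + 3e⁻ → Al, so n(e⁻) = 3 × 0.858 = 2.574 mol
Q = 2.574 × 96485 = 2.484×10^5 C

2.48×10^5 C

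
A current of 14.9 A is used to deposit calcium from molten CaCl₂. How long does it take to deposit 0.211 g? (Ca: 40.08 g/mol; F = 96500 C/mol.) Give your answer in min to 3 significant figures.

n(Ca) = 0.211 / 40.08 = 0.005264 mol
Ca²⁺ + 2e⁻ → Ca, so n(e⁻) = 2 × 0.005264 = 0.01053 mol
Q = 0.01053 × 96500 = 1016 C
t = Q / I = 1016 / 14.9 = 68.19 s = 1.14 min

1.14 min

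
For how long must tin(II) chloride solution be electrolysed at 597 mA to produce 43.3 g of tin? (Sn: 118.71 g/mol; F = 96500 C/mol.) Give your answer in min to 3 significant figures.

n(Sn) = 43.3 / 118.71 = 0.3648 mol
Sn²⁺ + 2e⁻ → Sn, so n(e⁻) = 2 × 0.3648 = 0.7296 mol
Q = 0.7296 × 96500 = 70410 C
t = Q / I = 70410 / 0.597 = 1.179×10^5 s = 1970 min

1970 min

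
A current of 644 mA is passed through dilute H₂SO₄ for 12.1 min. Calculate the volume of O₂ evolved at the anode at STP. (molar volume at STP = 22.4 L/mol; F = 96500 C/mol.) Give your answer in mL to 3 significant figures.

Charge passed = 0.644 × 726 = 467.5 C
n(e⁻) = Q/F = 467.5/96500 = 0.004845 mol
2H₂O → O₂ + 4H⁺ + 4e⁻, so n(O₂) = 0.004845 / 4 = 0.001211 mol
V = 0.001211 × 22.4 = 0.02713 L
= 27.1 mL

27.1 mL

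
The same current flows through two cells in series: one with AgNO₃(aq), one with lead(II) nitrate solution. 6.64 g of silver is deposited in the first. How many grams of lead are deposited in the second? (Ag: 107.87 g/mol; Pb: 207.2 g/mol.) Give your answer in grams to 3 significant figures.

6.38 g

n(Ag) = 6.64 / 107.87 = 0.06156 mol
Ag⁺ + e⁻ → Ag, so n(e⁻) = 0.06156 mol
Same current for the same time ⇒ same n(e⁻) = 0.06156 mol in both cells.
Pb²⁺ + 2e⁻ → Pb, so n(Pb) = 0.06156 / 2 = 0.03078 mol
m(Pb) = 0.03078 × 207.2 = 6.38 g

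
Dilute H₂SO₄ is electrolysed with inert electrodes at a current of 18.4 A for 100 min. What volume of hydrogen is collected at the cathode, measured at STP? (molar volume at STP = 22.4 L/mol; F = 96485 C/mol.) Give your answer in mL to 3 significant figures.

Q = 18.4 A × 6000 s = 1.104×10^5 C
n(e⁻) = 1.104×10^5 / 96485 = 1.144 mol
2H⁺ + 2e⁻ → H₂, so n(H₂) = 1.144 / 2 = 0.5720 mol
V = 0.5720 × 22.4 = 12.81 L
= 12800 mL

12800 mL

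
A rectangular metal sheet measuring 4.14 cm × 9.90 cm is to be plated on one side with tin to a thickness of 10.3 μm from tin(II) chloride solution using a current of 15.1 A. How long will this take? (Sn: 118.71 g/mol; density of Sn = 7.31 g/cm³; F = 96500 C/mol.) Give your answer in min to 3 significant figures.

0.554 min

Plated area = 4.14 × 9.90 = 40.99 cm²
Volume = 40.99 × 10.3×10⁻⁴ cm = 0.04222 cm³
m(Sn) = 0.04222 × 7.31 = 0.3086 g
n(Sn) = 0.3086 / 118.71 = 0.002600 mol; n(e⁻) = 2 × 0.002600 = 0.005200 mol
Q = 0.005200 × 96500 = 501.8 C
t = 501.8 / 15.1 = 33.23 s = 0.554 min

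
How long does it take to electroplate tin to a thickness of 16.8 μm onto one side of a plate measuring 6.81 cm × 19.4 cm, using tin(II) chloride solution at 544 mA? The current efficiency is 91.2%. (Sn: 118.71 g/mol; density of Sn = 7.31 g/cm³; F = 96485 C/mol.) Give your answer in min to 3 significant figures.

Plated area = 6.81 × 19.4 = 132.1 cm²
Volume = 132.1 × 16.8×10⁻⁴ cm = 0.2219 cm³
m(Sn) = 0.2219 × 7.31 = 1.622 g
n(Sn) = 1.622 / 118.71 = 0.01366 mol; n(e⁻) = 2 × 0.01366 = 0.02732 mol
Q = 0.02732 × 96485 / 0.912 = 2890 C
t = 2890 / 0.544 = 5313 s = 88.6 min

88.6 min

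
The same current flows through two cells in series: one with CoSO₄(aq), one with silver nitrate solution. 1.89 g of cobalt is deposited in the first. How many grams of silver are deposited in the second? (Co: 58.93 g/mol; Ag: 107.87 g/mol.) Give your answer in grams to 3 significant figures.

6.92 g

n(Co) = 1.89 / 58.93 = 0.03207 mol
Co²⁺ + 2e⁻ → Co, so n(e⁻) = 2 × 0.03207 = 0.06414 mol
The cells are in series, so the same charge (and hence the same n(e⁻) = 0.06414 mol) passes through both.
Ag⁺ + e⁻ → Ag, so n(Ag) = 0.06414 mol
m(Ag) = 0.06414 × 107.87 = 6.92 g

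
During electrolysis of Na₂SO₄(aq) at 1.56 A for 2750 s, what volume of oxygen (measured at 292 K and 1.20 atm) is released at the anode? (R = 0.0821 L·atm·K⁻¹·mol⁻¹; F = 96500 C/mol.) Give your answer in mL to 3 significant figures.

222 mL

Charge passed = 1.56 × 2750 = 4290 C
Moles of electrons = 4290 / 96500 = 0.04446 mol
2H₂O → O₂ + 4H⁺ + 4e⁻, so n(O₂) = 0.04446 / 4 = 0.01112 mol
V = nRT/P = 0.01112 × 0.0821 × 292 / 1.20 = 0.2222 L
= 222 mL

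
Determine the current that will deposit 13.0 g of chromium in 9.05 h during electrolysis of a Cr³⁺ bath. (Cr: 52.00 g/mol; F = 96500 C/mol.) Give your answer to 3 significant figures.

n(Cr) = 13.0 / 52.00 = 0.2500 mol
Cr³⁺ + 3e⁻ → Cr, so n(e⁻) = 3 × 0.2500 = 0.7500 mol
Q = 0.7500 × 96500 = 72380 C
I = Q / t = 72380 / 32580 s = 2.22 A

2.22 A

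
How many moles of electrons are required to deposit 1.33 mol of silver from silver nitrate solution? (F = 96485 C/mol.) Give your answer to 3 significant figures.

Ag⁺ + e⁻ → Ag, so n(e⁻) = 1 × 1.33 = 1.330 mol

1.33 mol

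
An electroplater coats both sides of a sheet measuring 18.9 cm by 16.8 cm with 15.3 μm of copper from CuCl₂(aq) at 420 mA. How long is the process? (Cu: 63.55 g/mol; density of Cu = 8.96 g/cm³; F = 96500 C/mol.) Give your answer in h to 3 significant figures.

Plated area = 2 × 18.9 × 16.8 = 635.0 cm²
Volume = 635.0 × 15.3×10⁻⁴ cm = 0.9716 cm³
m(Cu) = 0.9716 × 8.96 = 8.706 g
n(Cu) = 8.706 / 63.55 = 0.1370 mol; n(e⁻) = 2 × 0.1370 = 0.2740 mol
Q = 0.2740 × 96500 = 26440 C
t = 26440 / 0.420 = 62950 s = 17.5 h

17.5 h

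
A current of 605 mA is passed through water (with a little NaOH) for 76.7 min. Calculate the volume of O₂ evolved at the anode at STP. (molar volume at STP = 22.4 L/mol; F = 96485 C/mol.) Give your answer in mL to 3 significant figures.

Q = 0.605 A × 4602 s = 2784 C
n(e⁻) = 2784 / 96485 = 0.02885 mol
2H₂O → O₂ + 4H⁺ + 4e⁻, so n(O₂) = 0.02885 / 4 = 0.007213 mol
V = 0.007213 × 22.4 = 0.1616 L
= 162 mL

162 mL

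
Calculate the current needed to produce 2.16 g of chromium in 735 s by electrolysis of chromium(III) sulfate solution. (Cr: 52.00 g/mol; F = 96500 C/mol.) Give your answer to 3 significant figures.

n(Cr) = 2.16 / 52.00 = 0.04154 mol
Cr³⁺ + 3e⁻ → Cr, so n(e⁻) = 3 × 0.04154 = 0.1246 mol
Q = 0.1246 × 96500 = 12020 C
I = Q / t = 12020 / 735 s = 16.4 A

16.4 A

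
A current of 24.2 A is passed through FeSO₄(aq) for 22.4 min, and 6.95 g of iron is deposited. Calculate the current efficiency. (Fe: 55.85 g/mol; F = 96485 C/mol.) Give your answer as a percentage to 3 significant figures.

Q = 24.2 × 1344 = 32520 C
n(e⁻) = 32520 / 96485 = 0.3370 mol
Fe²⁺ + 2e⁻ → Fe, so theoretical n(Fe) = 0.1685 mol → 9.411 g
Efficiency = 6.95 / 9.411 = 0.7385 = 73.8%

73.8%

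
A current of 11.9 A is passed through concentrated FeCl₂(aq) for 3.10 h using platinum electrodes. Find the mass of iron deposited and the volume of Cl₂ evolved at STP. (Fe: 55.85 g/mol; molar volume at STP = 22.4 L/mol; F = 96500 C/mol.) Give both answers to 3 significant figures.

Q = 11.9 × 11160 = 1.328×10^5 C; n(e⁻) = 1.328×10^5 / 96500 = 1.376 mol
Cathode: Fe²⁺ + 2e⁻ → Fe → n(Fe) = 1.376/2 = 0.6880 mol → 38.4 g
Anode: 2Cl⁻ → Cl₂ + 2e⁻ → n(Cl₂) = 1.376/2 = 0.6880 mol → 15.4 L

38.4 g Fe; 15.4 L Cl₂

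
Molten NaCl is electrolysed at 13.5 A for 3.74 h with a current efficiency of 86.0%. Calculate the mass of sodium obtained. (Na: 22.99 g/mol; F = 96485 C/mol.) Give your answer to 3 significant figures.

37.2 g

Q = 13.5 × 13464 = 1.818×10^5 C
n(e⁻) = 1.818×10^5 / 96485 = 1.884 mol
Na⁺ + e⁻ → Na, so theoretical m(Na) = 1.884 × 22.99 = 43.31 g
Actual mass = 86.0% × 43.31 = 37.2 g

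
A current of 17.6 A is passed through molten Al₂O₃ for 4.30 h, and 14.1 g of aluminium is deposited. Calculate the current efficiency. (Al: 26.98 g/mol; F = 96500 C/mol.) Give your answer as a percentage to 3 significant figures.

55.5%

Q = 17.6 × 15480 = 2.724×10^5 C
n(e⁻) = 2.724×10^5 / 96500 = 2.823 mol
Al³⁺ + 3e⁻ → Al, so theoretical n(Al) = 0.9410 mol → 25.39 g
Efficiency = 14.1 / 25.39 = 0.5553 = 55.5%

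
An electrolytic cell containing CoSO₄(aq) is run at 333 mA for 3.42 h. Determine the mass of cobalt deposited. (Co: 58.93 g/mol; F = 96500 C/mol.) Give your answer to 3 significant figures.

Q = 0.333 A × 12312 s = 4100 C
Moles of electrons = 4100 / 96500 = 0.04249 mol
Co²⁺ + 2e⁻ → Co, so n(Co) = 0.04249 / 2 = 0.02125 mol
m = 0.02125 × 58.93 = 1.25 g

1.25 g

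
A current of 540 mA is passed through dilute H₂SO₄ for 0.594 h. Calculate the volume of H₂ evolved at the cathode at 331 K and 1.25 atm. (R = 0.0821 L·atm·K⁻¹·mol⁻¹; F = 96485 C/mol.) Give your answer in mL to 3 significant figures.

130 mL

Q = 0.540 A × 2138.4 s = 1155 C
n(e⁻) = 1155 / 96485 = 0.01197 mol
2H⁺ + 2e⁻ → H₂, so n(H₂) = 0.01197 / 2 = 0.005985 mol
V = nRT/P = 0.005985 × 0.0821 × 331 / 1.25 = 0.1301 L
= 130 mL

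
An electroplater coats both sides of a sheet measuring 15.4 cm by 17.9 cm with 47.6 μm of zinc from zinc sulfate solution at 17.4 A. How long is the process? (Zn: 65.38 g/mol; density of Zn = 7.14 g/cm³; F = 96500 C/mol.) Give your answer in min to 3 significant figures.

Plated area = 2 × 15.4 × 17.9 = 551.3 cm²
Volume = 551.3 × 47.6×10⁻⁴ cm = 2.624 cm³
m(Zn) = 2.624 × 7.14 = 18.74 g
n(Zn) = 18.74 / 65.38 = 0.2866 mol; n(e⁻) = 2 × 0.2866 = 0.5732 mol
Q = 0.5732 × 96500 = 55310 C
t = 55310 / 17.4 = 3179 s = 53.0 min

53.0 min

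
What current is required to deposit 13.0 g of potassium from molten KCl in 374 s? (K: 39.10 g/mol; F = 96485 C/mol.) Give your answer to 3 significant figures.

85.8 A

n(K) = 13.0 / 39.10 = 0.3325 mol
K⁺ + e⁻ → K, so n(e⁻) = 0.3325 mol
Q = 0.3325 × 96485 = 32080 C
I = Q / t = 32080 / 374 s = 85.8 A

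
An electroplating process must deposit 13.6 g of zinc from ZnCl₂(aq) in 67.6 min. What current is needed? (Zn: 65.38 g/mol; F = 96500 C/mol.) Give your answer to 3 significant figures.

9.90 A

n(Zn) = 13.6 / 65.38 = 0.2080 mol
Zn²⁺ + 2e⁻ → Zn, so n(e⁻) = 2 × 0.2080 = 0.4160 mol
Q = 0.4160 × 96500 = 40140 C
I = Q / t = 40140 / 4056 s = 9.90 A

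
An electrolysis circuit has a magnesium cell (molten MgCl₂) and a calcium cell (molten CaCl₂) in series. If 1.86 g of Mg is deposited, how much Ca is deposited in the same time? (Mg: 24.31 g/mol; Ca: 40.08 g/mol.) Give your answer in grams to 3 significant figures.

n(Mg) = 1.86 / 24.31 = 0.07651 mol
Mg²⁺ + 2e⁻ → Mg, so n(e⁻) = 2 × 0.07651 = 0.1530 mol
Same current for the same time ⇒ same n(e⁻) = 0.1530 mol in both cells.
Ca²⁺ + 2e⁻ → Ca, so n(Ca) = 0.1530 / 2 = 0.07650 mol
m(Ca) = 0.07650 × 40.08 = 3.07 g

3.07 g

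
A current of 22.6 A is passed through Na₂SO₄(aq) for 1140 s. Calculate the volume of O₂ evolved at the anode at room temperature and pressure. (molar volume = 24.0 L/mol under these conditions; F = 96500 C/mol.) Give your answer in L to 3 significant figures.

Charge passed = 22.6 × 1140 = 25760 C
Moles of electrons = 25760 / 96500 = 0.2669 mol
2H₂O → O₂ + 4H⁺ + 4e⁻, so n(O₂) = 0.2669 / 4 = 0.06673 mol
V = 0.06673 × 24.0 = 1.602 L

1.60 L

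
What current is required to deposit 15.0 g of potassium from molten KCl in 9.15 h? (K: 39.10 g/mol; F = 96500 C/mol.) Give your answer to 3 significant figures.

n(K) = 15.0 / 39.10 = 0.3836 mol
K⁺ + e⁻ → K, so n(e⁻) = 0.3836 mol
Q = 0.3836 × 96500 = 37020 C
I = Q / t = 37020 / 32940 s = 1.12 A

1.12 A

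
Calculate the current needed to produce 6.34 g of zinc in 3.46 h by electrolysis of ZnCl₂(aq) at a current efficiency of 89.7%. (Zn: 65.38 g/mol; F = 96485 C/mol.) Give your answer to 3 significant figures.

1.67 A

n(Zn) = 6.34 / 65.38 = 0.09697 mol
Zn²⁺ + 2e⁻ → Zn, so n(e⁻) = 2 × 0.09697 = 0.1939 mol
Q = 0.1939 × 96485 / 0.897 = 20860 C
I = Q / t = 20860 / 12456 s = 1.67 A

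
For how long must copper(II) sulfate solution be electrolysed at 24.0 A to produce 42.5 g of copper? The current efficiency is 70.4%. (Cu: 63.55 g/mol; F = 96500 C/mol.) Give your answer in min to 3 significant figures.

n(Cu) = 42.5 / 63.55 = 0.6688 mol
Cu²⁺ + 2e⁻ → Cu, so n(e⁻) = 2 × 0.6688 = 1.338 mol
Q = 1.338 × 96500 / 0.704 = 1.834×10^5 C
t = Q / I = 1.834×10^5 / 24.0 = 7642 s = 127 min

127 min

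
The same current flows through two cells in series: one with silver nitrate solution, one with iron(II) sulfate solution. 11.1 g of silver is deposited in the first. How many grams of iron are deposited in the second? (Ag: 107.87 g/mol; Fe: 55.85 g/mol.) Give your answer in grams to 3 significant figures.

n(Ag) = 11.1 / 107.87 = 0.1029 mol
Ag⁺ + e⁻ → Ag, so n(e⁻) = 0.1029 mol
Since the cells are in series, n(e⁻) in the Fe cell is also 0.1029 mol.
Fe²⁺ + 2e⁻ → Fe, so n(Fe) = 0.1029 / 2 = 0.05145 mol
m(Fe) = 0.05145 × 55.85 = 2.87 g

2.87 g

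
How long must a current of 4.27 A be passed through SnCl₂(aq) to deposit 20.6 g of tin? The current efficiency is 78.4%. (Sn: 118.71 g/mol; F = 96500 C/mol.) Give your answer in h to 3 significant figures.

2.78 h

n(Sn) = 20.6 / 118.71 = 0.1735 mol
Sn²⁺ + 2e⁻ → Sn, so n(e⁻) = 2 × 0.1735 = 0.3470 mol
Q = 0.3470 × 96500 / 0.784 = 42710 C
t = Q / I = 42710 / 4.27 = 10000 s = 2.78 h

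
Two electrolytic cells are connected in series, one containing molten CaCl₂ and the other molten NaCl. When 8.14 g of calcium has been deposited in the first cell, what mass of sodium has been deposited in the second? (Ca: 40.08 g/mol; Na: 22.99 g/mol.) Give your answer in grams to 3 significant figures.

9.34 g

n(Ca) = 8.14 / 40.08 = 0.2031 mol
Ca²⁺ + 2e⁻ → Ca, so n(e⁻) = 2 × 0.2031 = 0.4062 mol
Same current for the same time ⇒ same n(e⁻) = 0.4062 mol in both cells.
Na⁺ + e⁻ → Na, so n(Na) = 0.4062 mol
m(Na) = 0.4062 × 22.99 = 9.34 g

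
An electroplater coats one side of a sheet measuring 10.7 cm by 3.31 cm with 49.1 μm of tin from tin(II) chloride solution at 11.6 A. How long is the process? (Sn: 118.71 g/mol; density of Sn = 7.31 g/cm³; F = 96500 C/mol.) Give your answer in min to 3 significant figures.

Plated area = 10.7 × 3.31 = 35.42 cm²
Volume = 35.42 × 49.1×10⁻⁴ cm = 0.1739 cm³
m(Sn) = 0.1739 × 7.31 = 1.271 g
n(Sn) = 1.271 / 118.71 = 0.01071 mol; n(e⁻) = 2 × 0.01071 = 0.02142 mol
Q = 0.02142 × 96500 = 2067 C
t = 2067 / 11.6 = 178.2 s = 2.97 min

2.97 min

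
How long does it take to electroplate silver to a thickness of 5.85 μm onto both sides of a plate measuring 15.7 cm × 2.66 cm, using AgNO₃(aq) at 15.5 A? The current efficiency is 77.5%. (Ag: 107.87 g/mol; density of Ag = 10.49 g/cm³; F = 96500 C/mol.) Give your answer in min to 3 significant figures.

Plated area = 2 × 15.7 × 2.66 = 83.52 cm²
Volume = 83.52 × 5.85×10⁻⁴ cm = 0.04886 cm³
m(Ag) = 0.04886 × 10.49 = 0.5125 g
n(Ag) = 0.5125 / 107.87 = 0.004751 mol; n(e⁻) = 0.004751 mol
Q = 0.004751 × 96500 / 0.775 = 591.6 C
t = 591.6 / 15.5 = 38.17 s = 0.636 min

0.636 min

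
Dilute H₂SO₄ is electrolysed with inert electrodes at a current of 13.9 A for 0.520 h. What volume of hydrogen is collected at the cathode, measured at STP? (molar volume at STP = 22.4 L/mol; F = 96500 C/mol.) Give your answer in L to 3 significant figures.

Q = 13.9 A × 1872 s = 26020 C
n(e⁻) = Q/F = 26020/96500 = 0.2696 mol
2H⁺ + 2e⁻ → H₂, so n(H₂) = 0.2696 / 2 = 0.1348 mol
V = 0.1348 × 22.4 = 3.020 L

3.02 L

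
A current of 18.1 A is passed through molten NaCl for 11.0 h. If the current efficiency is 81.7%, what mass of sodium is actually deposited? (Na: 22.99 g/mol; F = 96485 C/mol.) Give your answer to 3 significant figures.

Q = 18.1 × 39600 = 7.168×10^5 C
n(e⁻) = 7.168×10^5 / 96485 = 7.429 mol
Na⁺ + e⁻ → Na, so theoretical m(Na) = 7.429 × 22.99 = 170.8 g
Actual mass = 81.7% × 170.8 = 140 g

140 g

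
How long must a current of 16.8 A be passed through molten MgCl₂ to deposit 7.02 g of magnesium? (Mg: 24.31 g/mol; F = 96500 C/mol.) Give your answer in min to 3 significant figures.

55.3 min

n(Mg) = 7.02 / 24.31 = 0.2888 mol
Mg²⁺ + 2e⁻ → Mg, so n(e⁻) = 2 × 0.2888 = 0.5776 mol
Q = 0.5776 × 96500 = 55740 C
t = Q / I = 55740 / 16.8 = 3318 s = 55.3 min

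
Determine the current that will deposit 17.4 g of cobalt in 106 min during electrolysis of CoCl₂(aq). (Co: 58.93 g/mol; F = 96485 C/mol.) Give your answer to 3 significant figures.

n(Co) = 17.4 / 58.93 = 0.2953 mol
Co²⁺ + 2e⁻ → Co, so n(e⁻) = 2 × 0.2953 = 0.5906 mol
Q = 0.5906 × 96485 = 56980 C
I = Q / t = 56980 / 6360 s = 8.96 A

8.96 A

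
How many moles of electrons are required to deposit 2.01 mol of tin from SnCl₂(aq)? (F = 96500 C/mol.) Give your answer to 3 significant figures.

Sn²⁺ + 2e⁻ → Sn, so n(e⁻) = 2 × 2.01 = 4.020 mol

4.02 mol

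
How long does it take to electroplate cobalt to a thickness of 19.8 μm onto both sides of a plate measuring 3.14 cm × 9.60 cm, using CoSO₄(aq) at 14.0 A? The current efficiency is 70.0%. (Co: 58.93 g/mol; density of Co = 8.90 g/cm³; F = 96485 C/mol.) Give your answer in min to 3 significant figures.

5.92 min

Plated area = 2 × 3.14 × 9.60 = 60.29 cm²
Volume = 60.29 × 19.8×10⁻⁴ cm = 0.1194 cm³
m(Co) = 0.1194 × 8.90 = 1.063 g
n(Co) = 1.063 / 58.93 = 0.01804 mol; n(e⁻) = 2 × 0.01804 = 0.03608 mol
Q = 0.03608 × 96485 / 0.700 = 4973 C
t = 4973 / 14.0 = 355.2 s = 5.92 min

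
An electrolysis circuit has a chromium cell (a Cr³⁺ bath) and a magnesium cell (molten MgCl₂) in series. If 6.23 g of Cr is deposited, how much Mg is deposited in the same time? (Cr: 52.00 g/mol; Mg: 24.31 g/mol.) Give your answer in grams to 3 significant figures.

n(Cr) = 6.23 / 52.00 = 0.1198 mol
Cr³⁺ + 3e⁻ → Cr, so n(e⁻) = 3 × 0.1198 = 0.3594 mol
In series, the same 0.3594 mol of electrons flows through the second cell.
Mg²⁺ + 2e⁻ → Mg, so n(Mg) = 0.3594 / 2 = 0.1797 mol
m(Mg) = 0.1797 × 24.31 = 4.37 g

4.37 g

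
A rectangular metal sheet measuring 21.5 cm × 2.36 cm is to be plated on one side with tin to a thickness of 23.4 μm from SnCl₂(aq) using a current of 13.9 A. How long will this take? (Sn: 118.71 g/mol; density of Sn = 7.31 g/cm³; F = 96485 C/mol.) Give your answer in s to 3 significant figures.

Plated area = 21.5 × 2.36 = 50.74 cm²
Volume = 50.74 × 23.4×10⁻⁴ cm = 0.1187 cm³
m(Sn) = 0.1187 × 7.31 = 0.8677 g
n(Sn) = 0.8677 / 118.71 = 0.007309 mol; n(e⁻) = 2 × 0.007309 = 0.01462 mol
Q = 0.01462 × 96485 = 1411 C
t = 1411 / 13.9 = 101.5 s

102 s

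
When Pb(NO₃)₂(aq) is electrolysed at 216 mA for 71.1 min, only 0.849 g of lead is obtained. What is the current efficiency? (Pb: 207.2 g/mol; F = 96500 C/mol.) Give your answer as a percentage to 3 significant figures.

85.8%

Q = 0.216 × 4266 = 921.5 C
n(e⁻) = 921.5 / 96500 = 0.009549 mol
Pb²⁺ + 2e⁻ → Pb, so theoretical n(Pb) = 0.004775 mol → 0.9894 g
Efficiency = 0.849 / 0.9894 = 0.8581 = 85.8%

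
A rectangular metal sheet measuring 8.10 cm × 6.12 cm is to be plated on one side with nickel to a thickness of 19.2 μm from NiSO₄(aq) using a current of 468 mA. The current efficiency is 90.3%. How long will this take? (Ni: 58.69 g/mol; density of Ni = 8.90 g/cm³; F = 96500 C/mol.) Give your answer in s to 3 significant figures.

Plated area = 8.10 × 6.12 = 49.57 cm²
Volume = 49.57 × 19.2×10⁻⁴ cm = 0.09517 cm³
m(Ni) = 0.09517 × 8.90 = 0.8470 g
n(Ni) = 0.8470 / 58.69 = 0.01443 mol; n(e⁻) = 2 × 0.01443 = 0.02886 mol
Q = 0.02886 × 96500 / 0.903 = 3084 C
t = 3084 / 0.468 = 6590 s

6590 s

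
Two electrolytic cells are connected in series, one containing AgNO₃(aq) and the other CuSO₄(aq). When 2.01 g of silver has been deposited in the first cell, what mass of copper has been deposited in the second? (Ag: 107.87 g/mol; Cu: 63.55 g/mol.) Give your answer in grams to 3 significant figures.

n(Ag) = 2.01 / 107.87 = 0.01863 mol
Ag⁺ + e⁻ → Ag, so n(e⁻) = 0.01863 mol
Same current for the same time ⇒ same n(e⁻) = 0.01863 mol in both cells.
Cu²⁺ + 2e⁻ → Cu, so n(Cu) = 0.01863 / 2 = 0.009315 mol
m(Cu) = 0.009315 × 63.55 = 0.592 g

0.592 g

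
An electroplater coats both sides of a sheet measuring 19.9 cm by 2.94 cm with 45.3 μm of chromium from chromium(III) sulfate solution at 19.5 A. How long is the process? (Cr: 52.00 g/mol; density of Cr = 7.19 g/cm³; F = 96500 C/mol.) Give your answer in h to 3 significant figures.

0.302 h

Plated area = 2 × 19.9 × 2.94 = 117.0 cm²
Volume = 117.0 × 45.3×10⁻⁴ cm = 0.5300 cm³
m(Cr) = 0.5300 × 7.19 = 3.811 g
n(Cr) = 3.811 / 52.00 = 0.07329 mol; n(e⁻) = 3 × 0.07329 = 0.2199 mol
Q = 0.2199 × 96500 = 21220 C
t = 21220 / 19.5 = 1088 s = 0.302 h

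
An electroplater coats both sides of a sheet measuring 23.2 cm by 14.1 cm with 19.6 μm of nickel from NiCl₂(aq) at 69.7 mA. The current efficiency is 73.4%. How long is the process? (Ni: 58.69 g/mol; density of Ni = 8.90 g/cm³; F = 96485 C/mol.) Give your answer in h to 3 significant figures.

Plated area = 2 × 23.2 × 14.1 = 654.2 cm²
Volume = 654.2 × 19.6×10⁻⁴ cm = 1.282 cm³
m(Ni) = 1.282 × 8.90 = 11.41 g
n(Ni) = 11.41 / 58.69 = 0.1944 mol; n(e⁻) = 2 × 0.1944 = 0.3888 mol
Q = 0.3888 × 96485 / 0.734 = 51110 C
t = 51110 / 0.0697 = 7.333×10^5 s = 204 h

204 h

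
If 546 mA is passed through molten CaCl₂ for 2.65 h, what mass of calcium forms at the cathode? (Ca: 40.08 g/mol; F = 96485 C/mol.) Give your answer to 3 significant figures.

Q = It = 0.546 × 9540 = 5209 C
n(e⁻) = 5209 / 96485 = 0.05399 mol
Ca²⁺ + 2e⁻ → Ca, so n(Ca) = 0.05399 / 2 = 0.02700 mol
m = 0.02700 × 40.08 = 1.08 g

1.08 g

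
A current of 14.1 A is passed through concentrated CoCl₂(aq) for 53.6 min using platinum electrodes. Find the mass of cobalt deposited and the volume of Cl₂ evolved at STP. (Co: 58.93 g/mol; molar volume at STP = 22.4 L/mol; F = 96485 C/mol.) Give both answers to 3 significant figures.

Q = 14.1 × 3216 = 45350 C; n(e⁻) = 45350 / 96485 = 0.4700 mol
Cathode: Co²⁺ + 2e⁻ → Co → n(Co) = 0.4700/2 = 0.2350 mol → 13.8 g
Anode: 2Cl⁻ → Cl₂ + 2e⁻ → n(Cl₂) = 0.4700/2 = 0.2350 mol → 5.26 L

13.8 g Co; 5.26 L Cl₂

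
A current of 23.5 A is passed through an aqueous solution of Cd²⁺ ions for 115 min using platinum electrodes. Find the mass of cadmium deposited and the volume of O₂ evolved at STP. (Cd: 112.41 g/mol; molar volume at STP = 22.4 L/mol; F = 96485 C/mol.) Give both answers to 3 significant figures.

Q = 23.5 × 6900 = 1.622×10^5 C; n(e⁻) = 1.622×10^5 / 96485 = 1.681 mol
Cathode: Cd²⁺ + 2e⁻ → Cd → n(Cd) = 1.681/2 = 0.8405 mol → 94.5 g
Anode: 2H₂O → O₂ + 4H⁺ + 4e⁻ → n(O₂) = 1.681/4 = 0.4203 mol → 9.41 L

94.5 g Cd; 9.41 L O₂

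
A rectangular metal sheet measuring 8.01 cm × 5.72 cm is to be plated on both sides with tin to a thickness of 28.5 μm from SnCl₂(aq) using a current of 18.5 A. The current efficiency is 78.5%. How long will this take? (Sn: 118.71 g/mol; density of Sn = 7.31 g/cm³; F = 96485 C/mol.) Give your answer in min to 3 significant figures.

3.56 min

Plated area = 2 × 8.01 × 5.72 = 91.63 cm²
Volume = 91.63 × 28.5×10⁻⁴ cm = 0.2611 cm³
m(Sn) = 0.2611 × 7.31 = 1.909 g
n(Sn) = 1.909 / 118.71 = 0.01608 mol; n(e⁻) = 2 × 0.01608 = 0.03216 mol
Q = 0.03216 × 96485 / 0.785 = 3953 C
t = 3953 / 18.5 = 213.7 s = 3.56 min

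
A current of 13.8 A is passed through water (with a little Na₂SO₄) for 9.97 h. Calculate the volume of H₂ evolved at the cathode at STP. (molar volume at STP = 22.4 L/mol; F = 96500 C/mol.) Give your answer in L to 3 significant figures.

57.5 L

Charge passed = 13.8 × 35892 = 4.953×10^5 C
n(e⁻) = Q/F = 4.953×10^5/96500 = 5.133 mol
2H⁺ + 2e⁻ → H₂, so n(H₂) = 5.133 / 2 = 2.567 mol
V = 2.567 × 22.4 = 57.50 L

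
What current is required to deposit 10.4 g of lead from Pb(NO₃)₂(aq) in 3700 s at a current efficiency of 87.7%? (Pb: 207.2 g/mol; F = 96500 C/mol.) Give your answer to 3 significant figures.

n(Pb) = 10.4 / 207.2 = 0.05019 mol
Pb²⁺ + 2e⁻ → Pb, so n(e⁻) = 2 × 0.05019 = 0.1004 mol
Q = 0.1004 × 96500 / 0.877 = 11050 C
I = Q / t = 11050 / 3700 s = 2.99 A

2.99 A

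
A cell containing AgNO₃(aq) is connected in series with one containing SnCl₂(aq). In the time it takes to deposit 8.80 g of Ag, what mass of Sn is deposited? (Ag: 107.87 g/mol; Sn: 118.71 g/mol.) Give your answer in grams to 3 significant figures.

n(Ag) = 8.80 / 107.87 = 0.08158 mol
Ag⁺ + e⁻ → Ag, so n(e⁻) = 0.08158 mol
In series, the same 0.08158 mol of electrons flows through the second cell.
Sn²⁺ + 2e⁻ → Sn, so n(Sn) = 0.08158 / 2 = 0.04079 mol
m(Sn) = 0.04079 × 118.71 = 4.84 g

4.84 g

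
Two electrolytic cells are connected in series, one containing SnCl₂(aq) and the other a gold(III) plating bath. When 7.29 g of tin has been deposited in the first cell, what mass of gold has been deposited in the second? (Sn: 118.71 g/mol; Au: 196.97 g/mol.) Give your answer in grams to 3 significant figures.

n(Sn) = 7.29 / 118.71 = 0.06141 mol
Sn²⁺ + 2e⁻ → Sn, so n(e⁻) = 2 × 0.06141 = 0.1228 mol
Same current for the same time ⇒ same n(e⁻) = 0.1228 mol in both cells.
Au³⁺ + 3e⁻ → Au, so n(Au) = 0.1228 / 3 = 0.04093 mol
m(Au) = 0.04093 × 196.97 = 8.06 g

8.06 g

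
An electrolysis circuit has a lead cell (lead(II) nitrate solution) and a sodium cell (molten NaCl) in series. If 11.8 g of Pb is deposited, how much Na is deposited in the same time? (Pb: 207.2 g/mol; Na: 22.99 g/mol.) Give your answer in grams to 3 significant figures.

n(Pb) = 11.8 / 207.2 = 0.05695 mol
Pb²⁺ + 2e⁻ → Pb, so n(e⁻) = 2 × 0.05695 = 0.1139 mol
The cells are in series, so the same charge (and hence the same n(e⁻) = 0.1139 mol) passes through both.
Na⁺ + e⁻ → Na, so n(Na) = 0.1139 mol
m(Na) = 0.1139 × 22.99 = 2.62 g

2.62 g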